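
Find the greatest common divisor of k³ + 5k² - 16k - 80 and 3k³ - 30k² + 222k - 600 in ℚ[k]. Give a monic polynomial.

k - 4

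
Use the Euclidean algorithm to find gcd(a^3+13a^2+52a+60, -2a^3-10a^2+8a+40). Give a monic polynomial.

By polynomial division,
  a^3+13a^2+52a+60 = (-1/2)(-2a^3-10a^2+8a+40) + (8a^2+56a+80)
  -2a^3-10a^2+8a+40 = (-(1/4)a+1/2)(8a^2+56a+80) + (0)
Last nonzero remainder: 8a^2+56a+80. Dividing through by 8 gives the monic gcd a^2+7a+10.

a^2+7a+10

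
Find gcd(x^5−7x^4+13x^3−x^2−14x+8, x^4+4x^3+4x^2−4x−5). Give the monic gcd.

Apply the Euclidean algorithm:
  x^5−7x^4+13x^3−x^2−14x+8 = (x−11)(x^4+4x^3+4x^2−4x−5) + (53x^3+47x^2−53x−47)
  x^4+4x^3+4x^2−4x−5 = ((1/53)x+165/2809)(53x^3+47x^2−53x−47) + ((6290/2809)x^2−6290/2809)
  53x^3+47x^2−53x−47 = ((148877/6290)x+132023/6290)((6290/2809)x^2−6290/2809) + (0)
Last nonzero remainder: (6290/2809)x^2−6290/2809. Dividing through by 6290/2809 gives the monic gcd x^2−1.

x^2−1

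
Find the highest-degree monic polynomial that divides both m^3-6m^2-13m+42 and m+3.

m+3

Repeated division with remainder:
  m^3-6m^2-13m+42 = (m^2-9m+14)(m+3) + (0)
The last nonzero remainder m+3 is already monic.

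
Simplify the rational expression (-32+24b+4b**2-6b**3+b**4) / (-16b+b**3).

(8-4b-2b**2+b**3)/(4b+b**2)

By polynomial division,
  b**4-6b**3+4b**2+24b-32 = (b-6)(b**3-16b) + (20b**2-72b-32)
  b**3-16b = ((1/20)b+9/50)(20b**2-72b-32) + (-(36/25)b+144/25)
  20b**2-72b-32 = (-(125/9)b-50/9)(-(36/25)b+144/25) + (0)
Last nonzero remainder: -(36/25)b+144/25. Dividing through by -36/25 gives the monic gcd b-4.
Cancel b-4 from numerator and denominator to get the reduced form.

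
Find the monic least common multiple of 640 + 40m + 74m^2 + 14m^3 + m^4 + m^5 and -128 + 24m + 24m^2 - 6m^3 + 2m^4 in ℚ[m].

-2560 - 160m + 344m^2 - 16m^3 + 70m^4 + 10m^5 + m^6 + m^7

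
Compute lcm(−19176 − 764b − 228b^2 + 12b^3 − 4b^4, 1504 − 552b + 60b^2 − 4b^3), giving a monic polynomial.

−19176 + 4030b − 37b^2 + 69b^3 − 7b^4 + b^5

Euclidean algorithm in ℚ[b]:
  −4b^4 + 12b^3 − 228b^2 − 764b − 19176 = (b + 12)(−4b^3 + 60b^2 − 552b + 1504) + (−396b^2 + 4356b − 37224)
  −4b^3 + 60b^2 − 552b + 1504 = ((1/99)b − 4/99)(−396b^2 + 4356b − 37224) + (0)
Last nonzero remainder: −396b^2 + 4356b − 37224. Dividing through by −396 gives the monic gcd b^2 − 11b + 94.
Then lcm(f, g) = f·g / gcd(f, g); expanding and making the result monic gives the answer.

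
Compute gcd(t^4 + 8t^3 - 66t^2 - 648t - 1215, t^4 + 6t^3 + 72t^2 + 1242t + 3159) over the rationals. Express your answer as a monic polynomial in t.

Repeated division with remainder:
  t^4 + 8t^3 - 66t^2 - 648t - 1215 = (t^4 + 6t^3 + 72t^2 + 1242t + 3159) + (2t^3 - 138t^2 - 1890t - 4374)
  t^4 + 6t^3 + 72t^2 + 1242t + 3159 = ((1/2)t + 75/2)(2t^3 - 138t^2 - 1890t - 4374) + (6192t^2 + 74304t + 167184)
  2t^3 - 138t^2 - 1890t - 4374 = ((1/3096)t - 9/344)(6192t^2 + 74304t + 167184) + (0)
Last nonzero remainder: 6192t^2 + 74304t + 167184. Dividing through by 6192 gives the monic gcd t^2 + 12t + 27.

t^2 + 12t + 27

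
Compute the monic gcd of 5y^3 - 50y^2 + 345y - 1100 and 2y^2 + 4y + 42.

Apply the Euclidean algorithm:
  5y^3 - 50y^2 + 345y - 1100 = ((5/2)y - 30)(2y^2 + 4y + 42) + (360y + 160)
  2y^2 + 4y + 42 = ((1/180)y + 7/810)(360y + 160) + (3290/81)
  360y + 160 = ((2916/329)y + 1296/329)(3290/81) + (0)
The last nonzero remainder is the constant 3290/81, so the polynomials are coprime and gcd = 1.

1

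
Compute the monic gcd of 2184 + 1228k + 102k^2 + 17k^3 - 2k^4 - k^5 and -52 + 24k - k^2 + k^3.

26 + k + k^2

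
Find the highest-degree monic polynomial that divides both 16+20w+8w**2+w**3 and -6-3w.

2+w

Apply the Euclidean algorithm:
  w**3+8w**2+20w+16 = (-(1/3)w**2-2w-8/3)(-3w-6) + (0)
Last nonzero remainder: -3w-6. Dividing through by -3 gives the monic gcd w+2.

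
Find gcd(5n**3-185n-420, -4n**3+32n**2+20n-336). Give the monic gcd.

By polynomial division,
  5n**3-185n-420 = (-5/4)(-4n**3+32n**2+20n-336) + (40n**2-160n-840)
  -4n**3+32n**2+20n-336 = (-(1/10)n+2/5)(40n**2-160n-840) + (0)
Last nonzero remainder: 40n**2-160n-840. Dividing through by 40 gives the monic gcd n**2-4n-21.

n**2-4n-21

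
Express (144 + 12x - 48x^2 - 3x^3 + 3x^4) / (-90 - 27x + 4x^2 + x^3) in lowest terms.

Repeated division with remainder:
  3x^4 - 3x^3 - 48x^2 + 12x + 144 = (3x - 15)(x^3 + 4x^2 - 27x - 90) + (93x^2 - 123x - 1206)
  x^3 + 4x^2 - 27x - 90 = ((1/93)x + 55/961)(93x^2 - 123x - 1206) + (-(6720/961)x - 20160/961)
  93x^2 - 123x - 1206 = (-(29791/2240)x + 64387/1120)(-(6720/961)x - 20160/961) + (0)
Last nonzero remainder: -(6720/961)x - 20160/961. Dividing through by -6720/961 gives the monic gcd x + 3.
Cancel x + 3 from numerator and denominator to get the reduced form.

(48 - 12x - 12x^2 + 3x^3)/(-30 + x + x^2)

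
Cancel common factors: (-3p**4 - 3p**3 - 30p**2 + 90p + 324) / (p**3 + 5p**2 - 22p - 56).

Euclidean algorithm in ℚ[p]:
  -3p**4 - 3p**3 - 30p**2 + 90p + 324 = (-3p + 12)(p**3 + 5p**2 - 22p - 56) + (-156p**2 + 186p + 996)
  p**3 + 5p**2 - 22p - 56 = (-(1/156)p - 161/4056)(-156p**2 + 186p + 996) + (-(5565/676)p - 5565/338)
  -156p**2 + 186p + 996 = ((35152/1855)p - 112216/1855)(-(5565/676)p - 5565/338) + (0)
Last nonzero remainder: -(5565/676)p - 5565/338. Dividing through by -5565/676 gives the monic gcd p + 2.
Cancel p + 2 from numerator and denominator to get the reduced form.

(-3p**3 + 3p**2 - 36p + 162)/(p**2 + 3p - 28)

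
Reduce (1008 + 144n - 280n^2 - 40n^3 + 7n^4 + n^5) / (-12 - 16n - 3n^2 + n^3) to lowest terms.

Euclidean algorithm in ℚ[n]:
  n^5 + 7n^4 - 40n^3 - 280n^2 + 144n + 1008 = (n^2 + 10n + 6)(n^3 - 3n^2 - 16n - 12) + (-90n^2 + 360n + 1080)
  n^3 - 3n^2 - 16n - 12 = (-(1/90)n - 1/90)(-90n^2 + 360n + 1080) + (0)
Last nonzero remainder: -90n^2 + 360n + 1080. Dividing through by -90 gives the monic gcd n^2 - 4n - 12.
Cancel n^2 - 4n - 12 from numerator and denominator to get the reduced form.

(-84 + 16n + 11n^2 + n^3)/(1 + n)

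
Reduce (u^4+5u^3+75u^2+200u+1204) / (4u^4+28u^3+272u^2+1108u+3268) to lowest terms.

Euclidean algorithm in ℚ[u]:
  u^4+5u^3+75u^2+200u+1204 = (1/4)(4u^4+28u^3+272u^2+1108u+3268) + (-2u^3+7u^2-77u+387)
  4u^4+28u^3+272u^2+1108u+3268 = (-2u-21)(-2u^3+7u^2-77u+387) + (265u^2+265u+11395)
  -2u^3+7u^2-77u+387 = (-(2/265)u+9/265)(265u^2+265u+11395) + (0)
Last nonzero remainder: 265u^2+265u+11395. Dividing through by 265 gives the monic gcd u^2+u+43.
Cancel u^2+u+43 from numerator and denominator to get the reduced form.

(u^2+4u+28)/(4u^2+24u+76)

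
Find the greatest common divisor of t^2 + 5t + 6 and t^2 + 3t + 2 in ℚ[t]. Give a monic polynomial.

t + 2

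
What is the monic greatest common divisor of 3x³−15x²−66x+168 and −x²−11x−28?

Repeated division with remainder:
  3x³−15x²−66x+168 = (−3x+48)(−x²−11x−28) + (378x+1512)
  −x²−11x−28 = (−(1/378)x−1/54)(378x+1512) + (0)
Last nonzero remainder: 378x+1512. Dividing through by 378 gives the monic gcd x+4.

x+4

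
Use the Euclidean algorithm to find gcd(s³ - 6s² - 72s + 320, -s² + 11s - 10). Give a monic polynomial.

Repeated division with remainder:
  s³ - 6s² - 72s + 320 = (-s - 5)(-s² + 11s - 10) + (-27s + 270)
  -s² + 11s - 10 = ((1/27)s - 1/27)(-27s + 270) + (0)
Last nonzero remainder: -27s + 270. Dividing through by -27 gives the monic gcd s - 10.

s - 10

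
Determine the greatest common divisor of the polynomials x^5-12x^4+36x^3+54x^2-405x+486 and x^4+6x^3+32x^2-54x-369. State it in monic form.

By polynomial division,
  x^5-12x^4+36x^3+54x^2-405x+486 = (x-18)(x^4+6x^3+32x^2-54x-369) + (112x^3+684x^2-1008x-6156)
  x^4+6x^3+32x^2-54x-369 = ((1/112)x-3/3136)(112x^3+684x^2-1008x-6156) + ((32657/784)x^2-293913/784)
  112x^3+684x^2-1008x-6156 = ((87808/32657)x+536256/32657)((32657/784)x^2-293913/784) + (0)
Last nonzero remainder: (32657/784)x^2-293913/784. Dividing through by 32657/784 gives the monic gcd x^2-9.

x^2-9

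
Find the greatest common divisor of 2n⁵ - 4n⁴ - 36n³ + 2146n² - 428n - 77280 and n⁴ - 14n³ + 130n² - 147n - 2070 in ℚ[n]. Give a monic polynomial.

n³ - 17n² + 181n - 690

Repeated division with remainder:
  2n⁵ - 4n⁴ - 36n³ + 2146n² - 428n - 77280 = (2n + 24)(n⁴ - 14n³ + 130n² - 147n - 2070) + (40n³ - 680n² + 7240n - 27600)
  n⁴ - 14n³ + 130n² - 147n - 2070 = ((1/40)n + 3/40)(40n³ - 680n² + 7240n - 27600) + (0)
Last nonzero remainder: 40n³ - 680n² + 7240n - 27600. Dividing through by 40 gives the monic gcd n³ - 17n² + 181n - 690.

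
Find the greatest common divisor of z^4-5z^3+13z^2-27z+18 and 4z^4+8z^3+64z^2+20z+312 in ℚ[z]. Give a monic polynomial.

Euclidean algorithm in ℚ[z]:
  z^4-5z^3+13z^2-27z+18 = (1/4)(4z^4+8z^3+64z^2+20z+312) + (-7z^3-3z^2-32z-60)
  4z^4+8z^3+64z^2+20z+312 = (-(4/7)z-44/49)(-7z^3-3z^2-32z-60) + ((2108/49)z^2-(2108/49)z+12648/49)
  -7z^3-3z^2-32z-60 = (-(343/2108)z-245/1054)((2108/49)z^2-(2108/49)z+12648/49) + (0)
Last nonzero remainder: (2108/49)z^2-(2108/49)z+12648/49. Dividing through by 2108/49 gives the monic gcd z^2-z+6.

z^2-z+6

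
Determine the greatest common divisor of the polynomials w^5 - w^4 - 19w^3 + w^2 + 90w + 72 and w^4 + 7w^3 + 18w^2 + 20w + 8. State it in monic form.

Apply the Euclidean algorithm:
  w^5 - w^4 - 19w^3 + w^2 + 90w + 72 = (w - 8)(w^4 + 7w^3 + 18w^2 + 20w + 8) + (19w^3 + 125w^2 + 242w + 136)
  w^4 + 7w^3 + 18w^2 + 20w + 8 = ((1/19)w + 8/361)(19w^3 + 125w^2 + 242w + 136) + ((900/361)w^2 + (2700/361)w + 1800/361)
  19w^3 + 125w^2 + 242w + 136 = ((6859/900)w + 6137/225)((900/361)w^2 + (2700/361)w + 1800/361) + (0)
Last nonzero remainder: (900/361)w^2 + (2700/361)w + 1800/361. Dividing through by 900/361 gives the monic gcd w^2 + 3w + 2.

w^2 + 3w + 2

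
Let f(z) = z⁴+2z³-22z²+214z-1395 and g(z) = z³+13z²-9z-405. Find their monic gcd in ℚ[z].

z²+4z-45

Euclidean algorithm in ℚ[z]:
  z⁴+2z³-22z²+214z-1395 = (z-11)(z³+13z²-9z-405) + (130z²+520z-5850)
  z³+13z²-9z-405 = ((1/130)z+9/130)(130z²+520z-5850) + (0)
Last nonzero remainder: 130z²+520z-5850. Dividing through by 130 gives the monic gcd z²+4z-45.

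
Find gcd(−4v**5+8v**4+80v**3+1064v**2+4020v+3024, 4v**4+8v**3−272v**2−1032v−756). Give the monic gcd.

v**3−5v**2−33v−27

Repeated division with remainder:
  −4v**5+8v**4+80v**3+1064v**2+4020v+3024 = (−v+4)(4v**4+8v**3−272v**2−1032v−756) + (−224v**3+1120v**2+7392v+6048)
  4v**4+8v**3−272v**2−1032v−756 = (−(1/56)v−1/8)(−224v**3+1120v**2+7392v+6048) + (0)
Last nonzero remainder: −224v**3+1120v**2+7392v+6048. Dividing through by −224 gives the monic gcd v**3−5v**2−33v−27.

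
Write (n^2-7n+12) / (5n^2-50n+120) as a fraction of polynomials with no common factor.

By polynomial division,
  n^2-7n+12 = (1/5)(5n^2-50n+120) + (3n-12)
  5n^2-50n+120 = ((5/3)n-10)(3n-12) + (0)
Last nonzero remainder: 3n-12. Dividing through by 3 gives the monic gcd n-4.
Cancel n-4 from numerator and denominator to get the reduced form.

(n-3)/(5n-30)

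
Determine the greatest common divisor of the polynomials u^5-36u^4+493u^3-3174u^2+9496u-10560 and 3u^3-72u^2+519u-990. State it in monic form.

u^3-24u^2+173u-330

Apply the Euclidean algorithm:
  u^5-36u^4+493u^3-3174u^2+9496u-10560 = ((1/3)u^2-4u+32/3)(3u^3-72u^2+519u-990) + (0)
Last nonzero remainder: 3u^3-72u^2+519u-990. Dividing through by 3 gives the monic gcd u^3-24u^2+173u-330.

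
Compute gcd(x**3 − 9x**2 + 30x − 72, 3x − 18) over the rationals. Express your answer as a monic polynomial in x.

Apply the Euclidean algorithm:
  x**3 − 9x**2 + 30x − 72 = ((1/3)x**2 − x + 4)(3x − 18) + (0)
Last nonzero remainder: 3x − 18. Dividing through by 3 gives the monic gcd x − 6.

x − 6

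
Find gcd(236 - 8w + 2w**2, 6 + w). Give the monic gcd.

Repeated division with remainder:
  2w**2 - 8w + 236 = (2w - 20)(w + 6) + (356)
  w + 6 = ((1/356)w + 3/178)(356) + (0)
The last nonzero remainder is the constant 356, so the polynomials are coprime and gcd = 1.

1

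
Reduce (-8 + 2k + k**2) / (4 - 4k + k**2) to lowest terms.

Apply the Euclidean algorithm:
  k**2 + 2k - 8 = (k**2 - 4k + 4) + (6k - 12)
  k**2 - 4k + 4 = ((1/6)k - 1/3)(6k - 12) + (0)
Last nonzero remainder: 6k - 12. Dividing through by 6 gives the monic gcd k - 2.
Cancel k - 2 from numerator and denominator to get the reduced form.

(4 + k)/(-2 + k)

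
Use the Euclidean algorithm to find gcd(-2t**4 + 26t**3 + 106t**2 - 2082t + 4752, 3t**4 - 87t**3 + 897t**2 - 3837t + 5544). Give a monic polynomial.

Apply the Euclidean algorithm:
  -2t**4 + 26t**3 + 106t**2 - 2082t + 4752 = (-2/3)(3t**4 - 87t**3 + 897t**2 - 3837t + 5544) + (-32t**3 + 704t**2 - 4640t + 8448)
  3t**4 - 87t**3 + 897t**2 - 3837t + 5544 = (-(3/32)t + 21/32)(-32t**3 + 704t**2 - 4640t + 8448) + (0)
Last nonzero remainder: -32t**3 + 704t**2 - 4640t + 8448. Dividing through by -32 gives the monic gcd t**3 - 22t**2 + 145t - 264.

t**3 - 22t**2 + 145t - 264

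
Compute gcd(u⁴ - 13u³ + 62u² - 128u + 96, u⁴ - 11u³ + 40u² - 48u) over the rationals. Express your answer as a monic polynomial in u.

u³ - 11u² + 40u - 48

By polynomial division,
  u⁴ - 13u³ + 62u² - 128u + 96 = (u⁴ - 11u³ + 40u² - 48u) + (-2u³ + 22u² - 80u + 96)
  u⁴ - 11u³ + 40u² - 48u = (-(1/2)u)(-2u³ + 22u² - 80u + 96) + (0)
Last nonzero remainder: -2u³ + 22u² - 80u + 96. Dividing through by -2 gives the monic gcd u³ - 11u² + 40u - 48.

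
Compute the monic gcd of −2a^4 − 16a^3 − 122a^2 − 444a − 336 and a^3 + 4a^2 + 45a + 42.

Apply the Euclidean algorithm:
  −2a^4 − 16a^3 − 122a^2 − 444a − 336 = (−2a − 8)(a^3 + 4a^2 + 45a + 42) + (0)
The last nonzero remainder a^3 + 4a^2 + 45a + 42 is already monic.

a^3 + 4a^2 + 45a + 42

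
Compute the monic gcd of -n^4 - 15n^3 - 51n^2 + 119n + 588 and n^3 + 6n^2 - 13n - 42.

Repeated division with remainder:
  -n^4 - 15n^3 - 51n^2 + 119n + 588 = (-n - 9)(n^3 + 6n^2 - 13n - 42) + (-10n^2 - 40n + 210)
  n^3 + 6n^2 - 13n - 42 = (-(1/10)n - 1/5)(-10n^2 - 40n + 210) + (0)
Last nonzero remainder: -10n^2 - 40n + 210. Dividing through by -10 gives the monic gcd n^2 + 4n - 21.

n^2 + 4n - 21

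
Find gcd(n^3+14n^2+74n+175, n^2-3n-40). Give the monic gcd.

Euclidean algorithm in ℚ[n]:
  n^3+14n^2+74n+175 = (n+17)(n^2-3n-40) + (165n+855)
  n^2-3n-40 = ((1/165)n-6/121)(165n+855) + (290/121)
  165n+855 = ((3993/58)n+20691/58)(290/121) + (0)
The last nonzero remainder is the constant 290/121, so the polynomials are coprime and gcd = 1.

1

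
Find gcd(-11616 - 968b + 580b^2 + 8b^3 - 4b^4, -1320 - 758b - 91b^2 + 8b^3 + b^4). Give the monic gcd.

44 + 15b + b^2

Euclidean algorithm in ℚ[b]:
  -4b^4 + 8b^3 + 580b^2 - 968b - 11616 = (-4)(b^4 + 8b^3 - 91b^2 - 758b - 1320) + (40b^3 + 216b^2 - 4000b - 16896)
  b^4 + 8b^3 - 91b^2 - 758b - 1320 = ((1/40)b + 13/200)(40b^3 + 216b^2 - 4000b - 16896) + (-(126/25)b^2 - (378/5)b - 5544/25)
  40b^3 + 216b^2 - 4000b - 16896 = (-(500/63)b + 1600/21)(-(126/25)b^2 - (378/5)b - 5544/25) + (0)
Last nonzero remainder: -(126/25)b^2 - (378/5)b - 5544/25. Dividing through by -126/25 gives the monic gcd b^2 + 15b + 44.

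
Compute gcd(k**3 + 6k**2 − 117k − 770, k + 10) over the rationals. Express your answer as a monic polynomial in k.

Apply the Euclidean algorithm:
  k**3 + 6k**2 − 117k − 770 = (k**2 − 4k − 77)(k + 10) + (0)
The last nonzero remainder k + 10 is already monic.

k + 10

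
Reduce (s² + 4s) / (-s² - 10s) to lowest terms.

(-s - 4)/(s + 10)

By polynomial division,
  s² + 4s = (-1)(-s² - 10s) + (-6s)
  -s² - 10s = ((1/6)s + 5/3)(-6s) + (0)
Last nonzero remainder: -6s. Dividing through by -6 gives the monic gcd s.
Cancel s from numerator and denominator to get the reduced form.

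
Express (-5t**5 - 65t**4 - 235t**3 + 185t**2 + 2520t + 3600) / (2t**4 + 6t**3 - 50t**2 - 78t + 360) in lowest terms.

Apply the Euclidean algorithm:
  -5t**5 - 65t**4 - 235t**3 + 185t**2 + 2520t + 3600 = (-(5/2)t - 25)(2t**4 + 6t**3 - 50t**2 - 78t + 360) + (-210t**3 - 1260t**2 + 1470t + 12600)
  2t**4 + 6t**3 - 50t**2 - 78t + 360 = (-(1/105)t + 1/35)(-210t**3 - 1260t**2 + 1470t + 12600) + (0)
Last nonzero remainder: -210t**3 - 1260t**2 + 1470t + 12600. Dividing through by -210 gives the monic gcd t**3 + 6t**2 - 7t - 60.
Cancel t**3 + 6t**2 - 7t - 60 from numerator and denominator to get the reduced form.

(-5t**2 - 35t - 60)/(2t - 6)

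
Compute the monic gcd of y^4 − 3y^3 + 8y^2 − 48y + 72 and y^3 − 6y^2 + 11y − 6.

y^2 − 5y + 6

Euclidean algorithm in ℚ[y]:
  y^4 − 3y^3 + 8y^2 − 48y + 72 = (y + 3)(y^3 − 6y^2 + 11y − 6) + (15y^2 − 75y + 90)
  y^3 − 6y^2 + 11y − 6 = ((1/15)y − 1/15)(15y^2 − 75y + 90) + (0)
Last nonzero remainder: 15y^2 − 75y + 90. Dividing through by 15 gives the monic gcd y^2 − 5y + 6.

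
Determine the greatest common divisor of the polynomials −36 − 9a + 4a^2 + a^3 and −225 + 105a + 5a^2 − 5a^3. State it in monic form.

−3 + a

Euclidean algorithm in ℚ[a]:
  a^3 + 4a^2 − 9a − 36 = (−1/5)(−5a^3 + 5a^2 + 105a − 225) + (5a^2 + 12a − 81)
  −5a^3 + 5a^2 + 105a − 225 = (−a + 17/5)(5a^2 + 12a − 81) + (−(84/5)a + 252/5)
  5a^2 + 12a − 81 = (−(25/84)a − 45/28)(−(84/5)a + 252/5) + (0)
Last nonzero remainder: −(84/5)a + 252/5. Dividing through by −84/5 gives the monic gcd a − 3.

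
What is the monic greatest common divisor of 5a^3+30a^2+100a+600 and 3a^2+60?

a^2+20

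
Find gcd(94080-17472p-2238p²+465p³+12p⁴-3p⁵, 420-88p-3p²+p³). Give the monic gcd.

-70+3p+p²

Euclidean algorithm in ℚ[p]:
  -3p⁵+12p⁴+465p³-2238p²-17472p+94080 = (-3p²+3p+210)(p³-3p²-88p+420) + (-84p²-252p+5880)
  p³-3p²-88p+420 = (-(1/84)p+1/14)(-84p²-252p+5880) + (0)
Last nonzero remainder: -84p²-252p+5880. Dividing through by -84 gives the monic gcd p²+3p-70.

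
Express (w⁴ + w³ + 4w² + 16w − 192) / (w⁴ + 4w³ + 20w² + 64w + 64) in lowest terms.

By polynomial division,
  w⁴ + w³ + 4w² + 16w − 192 = (w⁴ + 4w³ + 20w² + 64w + 64) + (−3w³ − 16w² − 48w − 256)
  w⁴ + 4w³ + 20w² + 64w + 64 = (−(1/3)w + 4/9)(−3w³ − 16w² − 48w − 256) + ((100/9)w² + 1600/9)
  −3w³ − 16w² − 48w − 256 = (−(27/100)w − 36/25)((100/9)w² + 1600/9) + (0)
Last nonzero remainder: (100/9)w² + 1600/9. Dividing through by 100/9 gives the monic gcd w² + 16.
Cancel w² + 16 from numerator and denominator to get the reduced form.

(w² + w − 12)/(w² + 4w + 4)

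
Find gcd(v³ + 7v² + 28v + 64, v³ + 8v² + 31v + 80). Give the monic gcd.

v² + 3v + 16

By polynomial division,
  v³ + 7v² + 28v + 64 = (v³ + 8v² + 31v + 80) + (-v² - 3v - 16)
  v³ + 8v² + 31v + 80 = (-v - 5)(-v² - 3v - 16) + (0)
Last nonzero remainder: -v² - 3v - 16. Dividing through by -1 gives the monic gcd v² + 3v + 16.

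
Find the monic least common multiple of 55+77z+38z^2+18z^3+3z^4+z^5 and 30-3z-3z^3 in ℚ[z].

-110-99z+z^2+2z^3+12z^4+z^5+z^6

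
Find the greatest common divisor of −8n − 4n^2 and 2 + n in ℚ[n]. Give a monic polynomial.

Repeated division with remainder:
  −4n^2 − 8n = (−4n)(n + 2) + (0)
The last nonzero remainder n + 2 is already monic.

2 + n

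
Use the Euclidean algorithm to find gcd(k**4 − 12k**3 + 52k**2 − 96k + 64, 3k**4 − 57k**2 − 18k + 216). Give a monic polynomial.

k**2 − 6k + 8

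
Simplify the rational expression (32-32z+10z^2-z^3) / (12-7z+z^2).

Euclidean algorithm in ℚ[z]:
  -z^3+10z^2-32z+32 = (-z+3)(z^2-7z+12) + (z-4)
  z^2-7z+12 = (z-3)(z-4) + (0)
The last nonzero remainder z-4 is already monic.
Cancel z-4 from numerator and denominator to get the reduced form.

(-8+6z-z^2)/(-3+z)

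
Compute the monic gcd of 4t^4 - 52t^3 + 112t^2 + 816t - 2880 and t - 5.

Apply the Euclidean algorithm:
  4t^4 - 52t^3 + 112t^2 + 816t - 2880 = (4t^3 - 32t^2 - 48t + 576)(t - 5) + (0)
The last nonzero remainder t - 5 is already monic.

t - 5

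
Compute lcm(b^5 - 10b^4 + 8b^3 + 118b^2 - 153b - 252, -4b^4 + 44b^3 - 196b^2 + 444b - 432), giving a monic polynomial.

Repeated division with remainder:
  b^5 - 10b^4 + 8b^3 + 118b^2 - 153b - 252 = (-(1/4)b - 1/4)(-4b^4 + 44b^3 - 196b^2 + 444b - 432) + (-30b^3 + 180b^2 - 150b - 360)
  -4b^4 + 44b^3 - 196b^2 + 444b - 432 = ((2/15)b - 2/3)(-30b^3 + 180b^2 - 150b - 360) + (-56b^2 + 392b - 672)
  -30b^3 + 180b^2 - 150b - 360 = ((15/28)b + 15/28)(-56b^2 + 392b - 672) + (0)
Last nonzero remainder: -56b^2 + 392b - 672. Dividing through by -56 gives the monic gcd b^2 - 7b + 12.
Then lcm(f, g) = f·g / gcd(f, g); expanding and making the result monic gives the answer.

b^7 - 14b^6 + 57b^5 - 4b^4 - 553b^3 + 1422b^2 - 369b - 2268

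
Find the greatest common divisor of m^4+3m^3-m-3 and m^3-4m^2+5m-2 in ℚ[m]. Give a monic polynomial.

Apply the Euclidean algorithm:
  m^4+3m^3-m-3 = (m+7)(m^3-4m^2+5m-2) + (23m^2-34m+11)
  m^3-4m^2+5m-2 = ((1/23)m-58/529)(23m^2-34m+11) + ((420/529)m-420/529)
  23m^2-34m+11 = ((12167/420)m-5819/420)((420/529)m-420/529) + (0)
Last nonzero remainder: (420/529)m-420/529. Dividing through by 420/529 gives the monic gcd m-1.

m-1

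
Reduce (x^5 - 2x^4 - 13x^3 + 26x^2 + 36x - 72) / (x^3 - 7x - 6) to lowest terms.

(x^3 - x^2 - 8x + 12)/(x + 1)

By polynomial division,
  x^5 - 2x^4 - 13x^3 + 26x^2 + 36x - 72 = (x^2 - 2x - 6)(x^3 - 7x - 6) + (18x^2 - 18x - 108)
  x^3 - 7x - 6 = ((1/18)x + 1/18)(18x^2 - 18x - 108) + (0)
Last nonzero remainder: 18x^2 - 18x - 108. Dividing through by 18 gives the monic gcd x^2 - x - 6.
Cancel x^2 - x - 6 from numerator and denominator to get the reduced form.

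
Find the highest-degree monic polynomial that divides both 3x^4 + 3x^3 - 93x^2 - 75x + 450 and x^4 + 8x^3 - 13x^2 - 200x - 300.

x^2 - 25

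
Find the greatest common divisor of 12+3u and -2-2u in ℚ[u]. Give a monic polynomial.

1

Repeated division with remainder:
  3u+12 = (-3/2)(-2u-2) + (9)
  -2u-2 = (-(2/9)u-2/9)(9) + (0)
The last nonzero remainder is the constant 9, so the polynomials are coprime and gcd = 1.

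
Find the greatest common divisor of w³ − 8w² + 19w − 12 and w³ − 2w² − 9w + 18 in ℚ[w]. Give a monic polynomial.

Euclidean algorithm in ℚ[w]:
  w³ − 8w² + 19w − 12 = (w³ − 2w² − 9w + 18) + (−6w² + 28w − 30)
  w³ − 2w² − 9w + 18 = (−(1/6)w − 4/9)(−6w² + 28w − 30) + (−(14/9)w + 14/3)
  −6w² + 28w − 30 = ((27/7)w − 45/7)(−(14/9)w + 14/3) + (0)
Last nonzero remainder: −(14/9)w + 14/3. Dividing through by −14/9 gives the monic gcd w − 3.

w − 3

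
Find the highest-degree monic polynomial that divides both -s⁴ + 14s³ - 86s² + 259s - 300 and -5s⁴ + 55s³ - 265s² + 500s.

Repeated division with remainder:
  -s⁴ + 14s³ - 86s² + 259s - 300 = (1/5)(-5s⁴ + 55s³ - 265s² + 500s) + (3s³ - 33s² + 159s - 300)
  -5s⁴ + 55s³ - 265s² + 500s = (-(5/3)s)(3s³ - 33s² + 159s - 300) + (0)
Last nonzero remainder: 3s³ - 33s² + 159s - 300. Dividing through by 3 gives the monic gcd s³ - 11s² + 53s - 100.

s³ - 11s² + 53s - 100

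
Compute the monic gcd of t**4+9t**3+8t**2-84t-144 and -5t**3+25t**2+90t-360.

Apply the Euclidean algorithm:
  t**4+9t**3+8t**2-84t-144 = (-(1/5)t-14/5)(-5t**3+25t**2+90t-360) + (96t**2+96t-1152)
  -5t**3+25t**2+90t-360 = (-(5/96)t+5/16)(96t**2+96t-1152) + (0)
Last nonzero remainder: 96t**2+96t-1152. Dividing through by 96 gives the monic gcd t**2+t-12.

t**2+t-12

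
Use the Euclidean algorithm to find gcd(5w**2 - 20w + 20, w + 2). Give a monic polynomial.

1

Euclidean algorithm in ℚ[w]:
  5w**2 - 20w + 20 = (5w - 30)(w + 2) + (80)
  w + 2 = ((1/80)w + 1/40)(80) + (0)
The last nonzero remainder is the constant 80, so the polynomials are coprime and gcd = 1.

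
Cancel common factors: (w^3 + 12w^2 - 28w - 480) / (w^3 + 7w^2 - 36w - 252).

(w^2 + 18w + 80)/(w^2 + 13w + 42)

Apply the Euclidean algorithm:
  w^3 + 12w^2 - 28w - 480 = (w^3 + 7w^2 - 36w - 252) + (5w^2 + 8w - 228)
  w^3 + 7w^2 - 36w - 252 = ((1/5)w + 27/25)(5w^2 + 8w - 228) + ((24/25)w - 144/25)
  5w^2 + 8w - 228 = ((125/24)w + 475/12)((24/25)w - 144/25) + (0)
Last nonzero remainder: (24/25)w - 144/25. Dividing through by 24/25 gives the monic gcd w - 6.
Cancel w - 6 from numerator and denominator to get the reduced form.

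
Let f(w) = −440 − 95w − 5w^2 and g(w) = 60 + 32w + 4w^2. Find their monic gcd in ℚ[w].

1

Repeated division with remainder:
  −5w^2 − 95w − 440 = (−5/4)(4w^2 + 32w + 60) + (−55w − 365)
  4w^2 + 32w + 60 = (−(4/55)w − 12/121)(−55w − 365) + (2880/121)
  −55w − 365 = (−(1331/576)w − 8833/576)(2880/121) + (0)
The last nonzero remainder is the constant 2880/121, so the polynomials are coprime and gcd = 1.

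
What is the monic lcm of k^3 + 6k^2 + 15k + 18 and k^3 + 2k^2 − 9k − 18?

k^5 + 5k^4 + 3k^3 − 33k^2 − 108k − 108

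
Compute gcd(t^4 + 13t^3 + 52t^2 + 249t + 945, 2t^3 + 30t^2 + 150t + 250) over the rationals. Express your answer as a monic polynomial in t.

Repeated division with remainder:
  t^4 + 13t^3 + 52t^2 + 249t + 945 = ((1/2)t - 1)(2t^3 + 30t^2 + 150t + 250) + (7t^2 + 274t + 1195)
  2t^3 + 30t^2 + 150t + 250 = ((2/7)t - 338/49)(7t^2 + 274t + 1195) + ((83232/49)t + 416160/49)
  7t^2 + 274t + 1195 = ((343/83232)t + 11711/83232)((83232/49)t + 416160/49) + (0)
Last nonzero remainder: (83232/49)t + 416160/49. Dividing through by 83232/49 gives the monic gcd t + 5.

t + 5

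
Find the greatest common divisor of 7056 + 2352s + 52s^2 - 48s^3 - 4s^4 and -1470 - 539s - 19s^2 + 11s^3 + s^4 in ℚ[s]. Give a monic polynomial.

Apply the Euclidean algorithm:
  -4s^4 - 48s^3 + 52s^2 + 2352s + 7056 = (-4)(s^4 + 11s^3 - 19s^2 - 539s - 1470) + (-4s^3 - 24s^2 + 196s + 1176)
  s^4 + 11s^3 - 19s^2 - 539s - 1470 = (-(1/4)s - 5/4)(-4s^3 - 24s^2 + 196s + 1176) + (0)
Last nonzero remainder: -4s^3 - 24s^2 + 196s + 1176. Dividing through by -4 gives the monic gcd s^3 + 6s^2 - 49s - 294.

-294 - 49s + 6s^2 + s^3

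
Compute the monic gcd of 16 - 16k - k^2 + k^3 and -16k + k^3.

Euclidean algorithm in ℚ[k]:
  k^3 - k^2 - 16k + 16 = (k^3 - 16k) + (-k^2 + 16)
  k^3 - 16k = (-k)(-k^2 + 16) + (0)
Last nonzero remainder: -k^2 + 16. Dividing through by -1 gives the monic gcd k^2 - 16.

-16 + k^2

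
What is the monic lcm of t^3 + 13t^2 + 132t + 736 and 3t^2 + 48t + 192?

t^4 + 21t^3 + 236t^2 + 1792t + 5888

Repeated division with remainder:
  t^3 + 13t^2 + 132t + 736 = ((1/3)t - 1)(3t^2 + 48t + 192) + (116t + 928)
  3t^2 + 48t + 192 = ((3/116)t + 6/29)(116t + 928) + (0)
Last nonzero remainder: 116t + 928. Dividing through by 116 gives the monic gcd t + 8.
Then lcm(f, g) = f·g / gcd(f, g); expanding and making the result monic gives the answer.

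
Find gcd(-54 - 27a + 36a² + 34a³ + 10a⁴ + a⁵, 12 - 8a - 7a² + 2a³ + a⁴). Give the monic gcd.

-6 + a + 4a² + a³

Euclidean algorithm in ℚ[a]:
  a⁵ + 10a⁴ + 34a³ + 36a² - 27a - 54 = (a + 8)(a⁴ + 2a³ - 7a² - 8a + 12) + (25a³ + 100a² + 25a - 150)
  a⁴ + 2a³ - 7a² - 8a + 12 = ((1/25)a - 2/25)(25a³ + 100a² + 25a - 150) + (0)
Last nonzero remainder: 25a³ + 100a² + 25a - 150. Dividing through by 25 gives the monic gcd a³ + 4a² + a - 6.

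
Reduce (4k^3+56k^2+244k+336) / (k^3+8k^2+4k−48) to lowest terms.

Euclidean algorithm in ℚ[k]:
  4k^3+56k^2+244k+336 = (4)(k^3+8k^2+4k−48) + (24k^2+228k+528)
  k^3+8k^2+4k−48 = ((1/24)k−1/16)(24k^2+228k+528) + (−(15/4)k−15)
  24k^2+228k+528 = (−(32/5)k−176/5)(−(15/4)k−15) + (0)
Last nonzero remainder: −(15/4)k−15. Dividing through by −15/4 gives the monic gcd k+4.
Cancel k+4 from numerator and denominator to get the reduced form.

(4k^2+40k+84)/(k^2+4k−12)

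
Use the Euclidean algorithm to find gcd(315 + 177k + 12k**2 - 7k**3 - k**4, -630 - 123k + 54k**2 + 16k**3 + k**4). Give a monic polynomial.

Apply the Euclidean algorithm:
  -k**4 - 7k**3 + 12k**2 + 177k + 315 = (-1)(k**4 + 16k**3 + 54k**2 - 123k - 630) + (9k**3 + 66k**2 + 54k - 315)
  k**4 + 16k**3 + 54k**2 - 123k - 630 = ((1/9)k + 26/27)(9k**3 + 66k**2 + 54k - 315) + (-(140/9)k**2 - 140k - 980/3)
  9k**3 + 66k**2 + 54k - 315 = (-(81/140)k + 27/28)(-(140/9)k**2 - 140k - 980/3) + (0)
Last nonzero remainder: -(140/9)k**2 - 140k - 980/3. Dividing through by -140/9 gives the monic gcd k**2 + 9k + 21.

21 + 9k + k**2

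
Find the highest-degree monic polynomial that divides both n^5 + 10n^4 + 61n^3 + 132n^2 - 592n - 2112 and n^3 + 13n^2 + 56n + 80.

n^2 + 8n + 16

Euclidean algorithm in ℚ[n]:
  n^5 + 10n^4 + 61n^3 + 132n^2 - 592n - 2112 = (n^2 - 3n + 44)(n^3 + 13n^2 + 56n + 80) + (-352n^2 - 2816n - 5632)
  n^3 + 13n^2 + 56n + 80 = (-(1/352)n - 5/352)(-352n^2 - 2816n - 5632) + (0)
Last nonzero remainder: -352n^2 - 2816n - 5632. Dividing through by -352 gives the monic gcd n^2 + 8n + 16.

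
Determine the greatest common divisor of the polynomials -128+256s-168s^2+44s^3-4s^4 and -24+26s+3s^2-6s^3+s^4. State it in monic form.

4-5s+s^2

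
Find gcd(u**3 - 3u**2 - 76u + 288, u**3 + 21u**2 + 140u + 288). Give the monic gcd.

u + 9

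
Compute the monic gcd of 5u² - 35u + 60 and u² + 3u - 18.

u - 3

Repeated division with remainder:
  5u² - 35u + 60 = (5)(u² + 3u - 18) + (-50u + 150)
  u² + 3u - 18 = (-(1/50)u - 3/25)(-50u + 150) + (0)
Last nonzero remainder: -50u + 150. Dividing through by -50 gives the monic gcd u - 3.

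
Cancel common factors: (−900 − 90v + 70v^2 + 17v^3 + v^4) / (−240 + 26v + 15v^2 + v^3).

By polynomial division,
  v^4 + 17v^3 + 70v^2 − 90v − 900 = (v + 2)(v^3 + 15v^2 + 26v − 240) + (14v^2 + 98v − 420)
  v^3 + 15v^2 + 26v − 240 = ((1/14)v + 4/7)(14v^2 + 98v − 420) + (0)
Last nonzero remainder: 14v^2 + 98v − 420. Dividing through by 14 gives the monic gcd v^2 + 7v − 30.
Cancel v^2 + 7v − 30 from numerator and denominator to get the reduced form.

(30 + 10v + v^2)/(8 + v)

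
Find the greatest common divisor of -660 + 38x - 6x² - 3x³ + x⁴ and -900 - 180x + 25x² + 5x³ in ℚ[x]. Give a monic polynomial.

-30 - x + x²

Repeated division with remainder:
  x⁴ - 3x³ - 6x² + 38x - 660 = ((1/5)x - 8/5)(5x³ + 25x² - 180x - 900) + (70x² - 70x - 2100)
  5x³ + 25x² - 180x - 900 = ((1/14)x + 3/7)(70x² - 70x - 2100) + (0)
Last nonzero remainder: 70x² - 70x - 2100. Dividing through by 70 gives the monic gcd x² - x - 30.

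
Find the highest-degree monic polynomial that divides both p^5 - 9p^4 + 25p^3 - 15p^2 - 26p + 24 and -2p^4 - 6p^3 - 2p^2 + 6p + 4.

p^2 - 1

By polynomial division,
  p^5 - 9p^4 + 25p^3 - 15p^2 - 26p + 24 = (-(1/2)p + 6)(-2p^4 - 6p^3 - 2p^2 + 6p + 4) + (60p^3 - 60p)
  -2p^4 - 6p^3 - 2p^2 + 6p + 4 = (-(1/30)p - 1/10)(60p^3 - 60p) + (-4p^2 + 4)
  60p^3 - 60p = (-15p)(-4p^2 + 4) + (0)
Last nonzero remainder: -4p^2 + 4. Dividing through by -4 gives the monic gcd p^2 - 1.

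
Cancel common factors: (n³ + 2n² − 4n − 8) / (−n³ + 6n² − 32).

(−n² + 4)/(n² − 8n + 16)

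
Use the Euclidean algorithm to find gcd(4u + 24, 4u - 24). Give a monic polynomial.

By polynomial division,
  4u + 24 = (4u - 24) + (48)
  4u - 24 = ((1/12)u - 1/2)(48) + (0)
The last nonzero remainder is the constant 48, so the polynomials are coprime and gcd = 1.

1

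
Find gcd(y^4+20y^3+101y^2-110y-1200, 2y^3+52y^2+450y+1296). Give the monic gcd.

By polynomial division,
  y^4+20y^3+101y^2-110y-1200 = ((1/2)y-3)(2y^3+52y^2+450y+1296) + (32y^2+592y+2688)
  2y^3+52y^2+450y+1296 = ((1/16)y+15/32)(32y^2+592y+2688) + ((9/2)y+36)
  32y^2+592y+2688 = ((64/9)y+224/3)((9/2)y+36) + (0)
Last nonzero remainder: (9/2)y+36. Dividing through by 9/2 gives the monic gcd y+8.

y+8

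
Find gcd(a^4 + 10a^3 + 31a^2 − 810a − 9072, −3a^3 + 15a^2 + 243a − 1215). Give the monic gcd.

Euclidean algorithm in ℚ[a]:
  a^4 + 10a^3 + 31a^2 − 810a − 9072 = (−(1/3)a − 5)(−3a^3 + 15a^2 + 243a − 1215) + (187a^2 − 15147)
  −3a^3 + 15a^2 + 243a − 1215 = (−(3/187)a + 15/187)(187a^2 − 15147) + (0)
Last nonzero remainder: 187a^2 − 15147. Dividing through by 187 gives the monic gcd a^2 − 81.

a^2 − 81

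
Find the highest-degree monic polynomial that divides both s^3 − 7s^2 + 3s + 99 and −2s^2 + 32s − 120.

Apply the Euclidean algorithm:
  s^3 − 7s^2 + 3s + 99 = (−(1/2)s − 9/2)(−2s^2 + 32s − 120) + (87s − 441)
  −2s^2 + 32s − 120 = (−(2/87)s + 634/2523)(87s − 441) + (−7722/841)
  87s − 441 = (−(24389/2574)s + 41209/858)(−7722/841) + (0)
The last nonzero remainder is the constant −7722/841, so the polynomials are coprime and gcd = 1.

1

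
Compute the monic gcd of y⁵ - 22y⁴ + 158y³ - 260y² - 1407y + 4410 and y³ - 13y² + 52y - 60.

y² - 11y + 30

By polynomial division,
  y⁵ - 22y⁴ + 158y³ - 260y² - 1407y + 4410 = (y² - 9y - 11)(y³ - 13y² + 52y - 60) + (125y² - 1375y + 3750)
  y³ - 13y² + 52y - 60 = ((1/125)y - 2/125)(125y² - 1375y + 3750) + (0)
Last nonzero remainder: 125y² - 1375y + 3750. Dividing through by 125 gives the monic gcd y² - 11y + 30.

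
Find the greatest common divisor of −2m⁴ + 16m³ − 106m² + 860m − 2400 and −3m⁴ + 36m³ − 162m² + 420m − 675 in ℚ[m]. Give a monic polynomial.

m² − 10m + 25

Repeated division with remainder:
  −2m⁴ + 16m³ − 106m² + 860m − 2400 = (2/3)(−3m⁴ + 36m³ − 162m² + 420m − 675) + (−8m³ + 2m² + 580m − 1950)
  −3m⁴ + 36m³ − 162m² + 420m − 675 = ((3/8)m − 141/32)(−8m³ + 2m² + 580m − 1950) + (−(5931/16)m² + (29655/8)m − 148275/16)
  −8m³ + 2m² + 580m − 1950 = ((128/5931)m + 416/1977)(−(5931/16)m² + (29655/8)m − 148275/16) + (0)
Last nonzero remainder: −(5931/16)m² + (29655/8)m − 148275/16. Dividing through by −5931/16 gives the monic gcd m² − 10m + 25.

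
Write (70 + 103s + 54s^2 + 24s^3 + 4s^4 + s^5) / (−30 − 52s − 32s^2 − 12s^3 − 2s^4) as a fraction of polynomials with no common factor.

(−14 − s − s^2)/(6 + 2s)

Apply the Euclidean algorithm:
  s^5 + 4s^4 + 24s^3 + 54s^2 + 103s + 70 = (−(1/2)s + 1)(−2s^4 − 12s^3 − 32s^2 − 52s − 30) + (20s^3 + 60s^2 + 140s + 100)
  −2s^4 − 12s^3 − 32s^2 − 52s − 30 = (−(1/10)s − 3/10)(20s^3 + 60s^2 + 140s + 100) + (0)
Last nonzero remainder: 20s^3 + 60s^2 + 140s + 100. Dividing through by 20 gives the monic gcd s^3 + 3s^2 + 7s + 5.
Cancel s^3 + 3s^2 + 7s + 5 from numerator and denominator to get the reduced form.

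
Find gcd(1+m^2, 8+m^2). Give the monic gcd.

1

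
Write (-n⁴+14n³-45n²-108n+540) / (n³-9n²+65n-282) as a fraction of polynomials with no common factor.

(-n³+8n²+3n-90)/(n²-3n+47)

Euclidean algorithm in ℚ[n]:
  -n⁴+14n³-45n²-108n+540 = (-n+5)(n³-9n²+65n-282) + (65n²-715n+1950)
  n³-9n²+65n-282 = ((1/65)n+2/65)(65n²-715n+1950) + (57n-342)
  65n²-715n+1950 = ((65/57)n-325/57)(57n-342) + (0)
Last nonzero remainder: 57n-342. Dividing through by 57 gives the monic gcd n-6.
Cancel n-6 from numerator and denominator to get the reduced form.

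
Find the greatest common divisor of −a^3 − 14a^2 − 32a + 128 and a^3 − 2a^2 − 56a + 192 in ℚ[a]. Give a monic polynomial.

a + 8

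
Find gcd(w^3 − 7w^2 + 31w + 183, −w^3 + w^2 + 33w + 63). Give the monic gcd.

By polynomial division,
  w^3 − 7w^2 + 31w + 183 = (−1)(−w^3 + w^2 + 33w + 63) + (−6w^2 + 64w + 246)
  −w^3 + w^2 + 33w + 63 = ((1/6)w + 29/18)(−6w^2 + 64w + 246) + (−(1000/9)w − 1000/3)
  −6w^2 + 64w + 246 = ((27/500)w − 369/500)(−(1000/9)w − 1000/3) + (0)
Last nonzero remainder: −(1000/9)w − 1000/3. Dividing through by −1000/9 gives the monic gcd w + 3.

w + 3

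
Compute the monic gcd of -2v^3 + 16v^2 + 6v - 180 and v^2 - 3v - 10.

v - 5

By polynomial division,
  -2v^3 + 16v^2 + 6v - 180 = (-2v + 10)(v^2 - 3v - 10) + (16v - 80)
  v^2 - 3v - 10 = ((1/16)v + 1/8)(16v - 80) + (0)
Last nonzero remainder: 16v - 80. Dividing through by 16 gives the monic gcd v - 5.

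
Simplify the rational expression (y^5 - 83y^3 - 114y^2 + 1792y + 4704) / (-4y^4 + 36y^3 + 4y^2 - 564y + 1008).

Euclidean algorithm in ℚ[y]:
  y^5 - 83y^3 - 114y^2 + 1792y + 4704 = (-(1/4)y - 9/4)(-4y^4 + 36y^3 + 4y^2 - 564y + 1008) + (-y^3 - 246y^2 + 775y + 6972)
  -4y^4 + 36y^3 + 4y^2 - 564y + 1008 = (4y - 1020)(-y^3 - 246y^2 + 775y + 6972) + (-254016y^2 + 762048y + 7112448)
  -y^3 - 246y^2 + 775y + 6972 = ((1/254016)y + 83/84672)(-254016y^2 + 762048y + 7112448) + (0)
Last nonzero remainder: -254016y^2 + 762048y + 7112448. Dividing through by -254016 gives the monic gcd y^2 - 3y - 28.
Cancel y^2 - 3y - 28 from numerator and denominator to get the reduced form.

(-y^3 - 3y^2 + 46y + 168)/(4y^2 - 24y + 36)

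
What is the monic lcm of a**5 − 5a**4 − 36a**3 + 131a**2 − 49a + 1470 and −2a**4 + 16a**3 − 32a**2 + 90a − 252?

Euclidean algorithm in ℚ[a]:
  a**5 − 5a**4 − 36a**3 + 131a**2 − 49a + 1470 = (−(1/2)a − 3/2)(−2a**4 + 16a**3 − 32a**2 + 90a − 252) + (−28a**3 + 128a**2 − 40a + 1092)
  −2a**4 + 16a**3 − 32a**2 + 90a − 252 = ((1/14)a − 12/49)(−28a**3 + 128a**2 − 40a + 1092) + ((108/49)a**2 + (108/49)a + 108/7)
  −28a**3 + 128a**2 − 40a + 1092 = (−(343/27)a + 637/9)((108/49)a**2 + (108/49)a + 108/7) + (0)
Last nonzero remainder: (108/49)a**2 + (108/49)a + 108/7. Dividing through by 108/49 gives the monic gcd a**2 + a + 7.
Then lcm(f, g) = f·g / gcd(f, g); expanding and making the result monic gives the answer.

a**7 − 14a**6 + 27a**5 + 365a**4 − 1876a**3 + 4269a**2 − 14112a + 26460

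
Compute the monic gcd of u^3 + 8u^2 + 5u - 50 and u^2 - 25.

Repeated division with remainder:
  u^3 + 8u^2 + 5u - 50 = (u + 8)(u^2 - 25) + (30u + 150)
  u^2 - 25 = ((1/30)u - 1/6)(30u + 150) + (0)
Last nonzero remainder: 30u + 150. Dividing through by 30 gives the monic gcd u + 5.

u + 5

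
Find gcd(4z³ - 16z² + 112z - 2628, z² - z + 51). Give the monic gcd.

Apply the Euclidean algorithm:
  4z³ - 16z² + 112z - 2628 = (4z - 12)(z² - z + 51) + (-104z - 2016)
  z² - z + 51 = (-(1/104)z + 265/1352)(-104z - 2016) + (75399/169)
  -104z - 2016 = (-(17576/75399)z - 113568/25133)(75399/169) + (0)
The last nonzero remainder is the constant 75399/169, so the polynomials are coprime and gcd = 1.

1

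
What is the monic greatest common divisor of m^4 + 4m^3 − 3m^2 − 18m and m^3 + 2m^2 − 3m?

By polynomial division,
  m^4 + 4m^3 − 3m^2 − 18m = (m + 2)(m^3 + 2m^2 − 3m) + (−4m^2 − 12m)
  m^3 + 2m^2 − 3m = (−(1/4)m + 1/4)(−4m^2 − 12m) + (0)
Last nonzero remainder: −4m^2 − 12m. Dividing through by −4 gives the monic gcd m^2 + 3m.

m^2 + 3m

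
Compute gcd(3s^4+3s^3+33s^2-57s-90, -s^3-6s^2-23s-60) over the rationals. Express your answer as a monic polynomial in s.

s^2+2s+15

Euclidean algorithm in ℚ[s]:
  3s^4+3s^3+33s^2-57s-90 = (-3s+15)(-s^3-6s^2-23s-60) + (54s^2+108s+810)
  -s^3-6s^2-23s-60 = (-(1/54)s-2/27)(54s^2+108s+810) + (0)
Last nonzero remainder: 54s^2+108s+810. Dividing through by 54 gives the monic gcd s^2+2s+15.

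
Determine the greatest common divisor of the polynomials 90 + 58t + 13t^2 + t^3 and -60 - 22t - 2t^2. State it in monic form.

By polynomial division,
  t^3 + 13t^2 + 58t + 90 = (-(1/2)t - 1)(-2t^2 - 22t - 60) + (6t + 30)
  -2t^2 - 22t - 60 = (-(1/3)t - 2)(6t + 30) + (0)
Last nonzero remainder: 6t + 30. Dividing through by 6 gives the monic gcd t + 5.

5 + t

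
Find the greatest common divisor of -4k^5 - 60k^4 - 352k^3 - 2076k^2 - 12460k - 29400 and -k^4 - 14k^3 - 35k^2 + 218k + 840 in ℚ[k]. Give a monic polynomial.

Euclidean algorithm in ℚ[k]:
  -4k^5 - 60k^4 - 352k^3 - 2076k^2 - 12460k - 29400 = (4k + 4)(-k^4 - 14k^3 - 35k^2 + 218k + 840) + (-156k^3 - 2808k^2 - 16692k - 32760)
  -k^4 - 14k^3 - 35k^2 + 218k + 840 = ((1/156)k - 1/39)(-156k^3 - 2808k^2 - 16692k - 32760) + (0)
Last nonzero remainder: -156k^3 - 2808k^2 - 16692k - 32760. Dividing through by -156 gives the monic gcd k^3 + 18k^2 + 107k + 210.

k^3 + 18k^2 + 107k + 210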